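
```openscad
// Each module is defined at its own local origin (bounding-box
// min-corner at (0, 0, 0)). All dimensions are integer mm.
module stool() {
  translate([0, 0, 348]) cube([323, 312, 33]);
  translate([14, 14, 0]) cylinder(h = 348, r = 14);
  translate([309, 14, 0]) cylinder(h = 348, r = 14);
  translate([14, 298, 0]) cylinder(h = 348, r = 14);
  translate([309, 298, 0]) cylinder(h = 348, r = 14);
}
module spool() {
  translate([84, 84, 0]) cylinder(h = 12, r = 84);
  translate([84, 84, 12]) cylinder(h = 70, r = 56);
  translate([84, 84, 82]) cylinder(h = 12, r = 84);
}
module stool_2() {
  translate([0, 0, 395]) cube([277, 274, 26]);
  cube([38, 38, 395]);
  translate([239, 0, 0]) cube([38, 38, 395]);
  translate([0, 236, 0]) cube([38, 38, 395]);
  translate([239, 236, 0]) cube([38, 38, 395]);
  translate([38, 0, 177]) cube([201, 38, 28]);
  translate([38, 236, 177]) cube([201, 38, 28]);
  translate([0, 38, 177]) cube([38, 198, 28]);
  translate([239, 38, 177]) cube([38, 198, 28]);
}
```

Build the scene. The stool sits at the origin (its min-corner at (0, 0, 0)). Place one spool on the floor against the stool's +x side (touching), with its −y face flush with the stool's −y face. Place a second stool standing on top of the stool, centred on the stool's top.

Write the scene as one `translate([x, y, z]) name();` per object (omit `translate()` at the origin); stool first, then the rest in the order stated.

stool();
translate([323, 0, 0]) spool();
translate([23, 19, 381]) stool_2();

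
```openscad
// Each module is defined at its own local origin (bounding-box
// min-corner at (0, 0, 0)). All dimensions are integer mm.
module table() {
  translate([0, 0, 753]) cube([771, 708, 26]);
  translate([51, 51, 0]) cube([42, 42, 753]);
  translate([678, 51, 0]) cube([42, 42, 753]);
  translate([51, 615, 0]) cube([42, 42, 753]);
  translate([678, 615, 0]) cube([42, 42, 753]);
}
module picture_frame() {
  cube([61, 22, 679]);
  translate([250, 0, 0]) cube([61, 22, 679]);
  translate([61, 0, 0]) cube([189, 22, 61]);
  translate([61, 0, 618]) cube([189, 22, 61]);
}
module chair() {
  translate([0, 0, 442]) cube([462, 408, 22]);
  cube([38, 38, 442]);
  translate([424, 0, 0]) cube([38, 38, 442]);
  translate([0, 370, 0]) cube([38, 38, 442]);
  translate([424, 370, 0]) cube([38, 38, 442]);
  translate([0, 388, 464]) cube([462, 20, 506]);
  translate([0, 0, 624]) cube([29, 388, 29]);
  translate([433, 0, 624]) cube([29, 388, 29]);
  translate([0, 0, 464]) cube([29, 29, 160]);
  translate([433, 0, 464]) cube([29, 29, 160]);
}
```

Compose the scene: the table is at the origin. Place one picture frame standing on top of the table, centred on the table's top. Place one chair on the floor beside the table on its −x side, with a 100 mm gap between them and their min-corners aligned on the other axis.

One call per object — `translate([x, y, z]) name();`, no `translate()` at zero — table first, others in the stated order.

table();
translate([230, 343, 779]) picture_frame();
translate([-562, 0, 0]) chair();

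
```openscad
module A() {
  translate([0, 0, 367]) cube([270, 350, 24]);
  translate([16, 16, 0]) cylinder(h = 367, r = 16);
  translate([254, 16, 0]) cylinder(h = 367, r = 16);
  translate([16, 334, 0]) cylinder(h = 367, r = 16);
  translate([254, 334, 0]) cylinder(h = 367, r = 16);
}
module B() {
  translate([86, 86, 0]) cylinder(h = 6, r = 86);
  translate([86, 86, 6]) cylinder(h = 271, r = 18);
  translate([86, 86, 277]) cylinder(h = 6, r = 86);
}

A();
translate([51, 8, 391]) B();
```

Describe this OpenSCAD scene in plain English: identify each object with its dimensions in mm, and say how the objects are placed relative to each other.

A is a simple wooden stool: a rectangular seat 270 mm (x) by 350 mm (y), 24 mm thick, top face at z = 391 mm, on four round legs, each 32 mm in diameter. The legs rest on z = 0, each leg's axis is inset half a diameter from the nearest pair of seat edges (so the leg's bounding box is flush with the corner).

B is a spool: two coaxial disc flanges of radius 86 mm and thickness 6 mm, joined by a core cylinder of radius 18 mm and height 271 mm. The lower flange rests on z = 0 and the three cylinders share a vertical axis.

The spool is on top of the stool.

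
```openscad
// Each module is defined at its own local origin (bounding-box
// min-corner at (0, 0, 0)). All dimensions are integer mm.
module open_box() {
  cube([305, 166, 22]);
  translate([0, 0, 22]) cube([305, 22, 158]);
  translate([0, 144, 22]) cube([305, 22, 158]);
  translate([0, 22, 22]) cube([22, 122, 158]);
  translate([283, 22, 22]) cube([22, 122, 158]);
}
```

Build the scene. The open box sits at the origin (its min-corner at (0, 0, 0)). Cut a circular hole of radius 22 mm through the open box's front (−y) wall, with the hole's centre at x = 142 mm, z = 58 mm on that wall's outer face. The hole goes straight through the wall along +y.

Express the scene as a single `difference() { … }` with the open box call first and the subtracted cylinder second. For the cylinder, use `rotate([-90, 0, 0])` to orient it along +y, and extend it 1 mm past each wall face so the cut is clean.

difference() {
  open_box();
  translate([142, -1, 58]) rotate([-90, 0, 0]) cylinder(h = 24, r = 22);
}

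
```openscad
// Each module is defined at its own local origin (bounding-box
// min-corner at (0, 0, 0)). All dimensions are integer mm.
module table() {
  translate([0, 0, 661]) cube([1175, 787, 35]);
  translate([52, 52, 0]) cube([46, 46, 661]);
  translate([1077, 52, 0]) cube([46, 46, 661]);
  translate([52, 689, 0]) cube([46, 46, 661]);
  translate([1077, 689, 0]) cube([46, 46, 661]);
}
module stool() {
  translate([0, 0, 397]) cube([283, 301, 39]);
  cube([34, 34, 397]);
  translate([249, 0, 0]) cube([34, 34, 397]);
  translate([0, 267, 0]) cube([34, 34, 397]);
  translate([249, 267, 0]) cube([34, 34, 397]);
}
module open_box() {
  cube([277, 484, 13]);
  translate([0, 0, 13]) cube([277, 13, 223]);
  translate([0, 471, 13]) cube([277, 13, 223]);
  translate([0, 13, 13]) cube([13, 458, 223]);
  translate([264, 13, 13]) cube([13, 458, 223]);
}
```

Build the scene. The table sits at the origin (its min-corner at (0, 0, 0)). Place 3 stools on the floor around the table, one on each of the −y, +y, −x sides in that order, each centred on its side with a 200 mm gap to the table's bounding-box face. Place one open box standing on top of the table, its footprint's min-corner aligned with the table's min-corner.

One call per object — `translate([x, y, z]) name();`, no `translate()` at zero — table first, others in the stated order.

table();
translate([446, -501, 0]) stool();
translate([446, 987, 0]) stool();
translate([-483, 243, 0]) stool();
translate([0, 0, 696]) open_box();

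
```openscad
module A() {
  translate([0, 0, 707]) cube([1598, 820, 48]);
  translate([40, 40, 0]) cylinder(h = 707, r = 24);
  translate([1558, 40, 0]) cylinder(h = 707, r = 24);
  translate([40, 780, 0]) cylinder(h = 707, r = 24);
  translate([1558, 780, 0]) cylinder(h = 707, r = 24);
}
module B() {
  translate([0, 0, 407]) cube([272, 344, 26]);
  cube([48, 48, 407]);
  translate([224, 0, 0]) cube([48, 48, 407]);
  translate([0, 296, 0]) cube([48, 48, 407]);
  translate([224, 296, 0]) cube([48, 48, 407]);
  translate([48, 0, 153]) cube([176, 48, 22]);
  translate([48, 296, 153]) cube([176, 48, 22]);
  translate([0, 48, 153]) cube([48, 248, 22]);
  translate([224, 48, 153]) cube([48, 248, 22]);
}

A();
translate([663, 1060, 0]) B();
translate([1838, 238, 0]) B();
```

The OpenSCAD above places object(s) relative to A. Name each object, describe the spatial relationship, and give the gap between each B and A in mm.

A is a table. B is a stool. Two stools sit around the table at the +y, +x sides. The gap between each stool and the table is 240 mm.

Each stool's nearest face is 240 mm from the table's bounding box.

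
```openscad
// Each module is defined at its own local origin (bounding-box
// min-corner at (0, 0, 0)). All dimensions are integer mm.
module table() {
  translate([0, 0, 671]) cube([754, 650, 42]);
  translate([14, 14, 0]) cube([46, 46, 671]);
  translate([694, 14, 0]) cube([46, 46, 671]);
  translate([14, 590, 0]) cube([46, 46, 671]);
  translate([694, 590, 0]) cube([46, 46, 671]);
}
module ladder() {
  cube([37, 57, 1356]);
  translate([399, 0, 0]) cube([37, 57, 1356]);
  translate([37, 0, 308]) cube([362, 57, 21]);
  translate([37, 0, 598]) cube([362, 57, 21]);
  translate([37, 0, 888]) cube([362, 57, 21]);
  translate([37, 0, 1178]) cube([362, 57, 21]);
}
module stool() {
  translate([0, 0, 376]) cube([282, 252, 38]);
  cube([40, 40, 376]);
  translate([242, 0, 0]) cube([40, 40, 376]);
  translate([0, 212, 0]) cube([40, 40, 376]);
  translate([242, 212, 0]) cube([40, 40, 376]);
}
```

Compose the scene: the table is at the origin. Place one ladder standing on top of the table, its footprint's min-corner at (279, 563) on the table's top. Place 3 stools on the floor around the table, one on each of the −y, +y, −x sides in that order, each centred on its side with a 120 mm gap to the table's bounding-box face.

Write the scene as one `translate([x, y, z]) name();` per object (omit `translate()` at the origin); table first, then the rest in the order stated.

table();
translate([279, 563, 713]) ladder();
translate([236, -372, 0]) stool();
translate([236, 770, 0]) stool();
translate([-402, 199, 0]) stool();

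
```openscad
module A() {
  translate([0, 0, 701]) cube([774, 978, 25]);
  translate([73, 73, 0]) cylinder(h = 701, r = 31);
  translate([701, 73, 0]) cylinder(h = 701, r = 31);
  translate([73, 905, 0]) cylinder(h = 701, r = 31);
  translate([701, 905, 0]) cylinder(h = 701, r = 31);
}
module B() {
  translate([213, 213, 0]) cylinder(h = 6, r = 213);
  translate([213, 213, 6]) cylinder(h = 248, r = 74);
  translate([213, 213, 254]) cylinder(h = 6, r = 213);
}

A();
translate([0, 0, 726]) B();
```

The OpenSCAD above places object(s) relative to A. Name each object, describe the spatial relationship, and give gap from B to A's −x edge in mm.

The spool's min-x is at 0; the table's min-x is 0; gap = 0 mm.

A is a table. B is a spool. The spool is on top of the table. The gap from the spool to the table's −x edge is 0 mm.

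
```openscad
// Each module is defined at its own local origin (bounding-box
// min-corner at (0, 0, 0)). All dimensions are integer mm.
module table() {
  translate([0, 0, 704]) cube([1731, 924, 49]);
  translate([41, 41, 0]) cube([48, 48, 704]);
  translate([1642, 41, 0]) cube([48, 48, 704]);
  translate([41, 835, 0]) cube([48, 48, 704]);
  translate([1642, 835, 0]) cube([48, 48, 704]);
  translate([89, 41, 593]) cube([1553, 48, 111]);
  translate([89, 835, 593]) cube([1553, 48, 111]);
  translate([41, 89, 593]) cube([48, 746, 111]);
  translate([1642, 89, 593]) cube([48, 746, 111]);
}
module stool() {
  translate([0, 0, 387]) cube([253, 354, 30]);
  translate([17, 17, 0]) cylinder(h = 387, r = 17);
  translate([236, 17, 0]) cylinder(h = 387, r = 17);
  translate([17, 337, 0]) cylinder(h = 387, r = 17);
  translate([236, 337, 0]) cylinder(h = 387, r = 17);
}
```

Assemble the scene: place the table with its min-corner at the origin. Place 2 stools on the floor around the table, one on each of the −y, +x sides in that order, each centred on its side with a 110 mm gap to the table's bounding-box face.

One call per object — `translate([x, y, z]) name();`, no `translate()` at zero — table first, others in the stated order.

table();
translate([739, -464, 0]) stool();
translate([1841, 285, 0]) stool();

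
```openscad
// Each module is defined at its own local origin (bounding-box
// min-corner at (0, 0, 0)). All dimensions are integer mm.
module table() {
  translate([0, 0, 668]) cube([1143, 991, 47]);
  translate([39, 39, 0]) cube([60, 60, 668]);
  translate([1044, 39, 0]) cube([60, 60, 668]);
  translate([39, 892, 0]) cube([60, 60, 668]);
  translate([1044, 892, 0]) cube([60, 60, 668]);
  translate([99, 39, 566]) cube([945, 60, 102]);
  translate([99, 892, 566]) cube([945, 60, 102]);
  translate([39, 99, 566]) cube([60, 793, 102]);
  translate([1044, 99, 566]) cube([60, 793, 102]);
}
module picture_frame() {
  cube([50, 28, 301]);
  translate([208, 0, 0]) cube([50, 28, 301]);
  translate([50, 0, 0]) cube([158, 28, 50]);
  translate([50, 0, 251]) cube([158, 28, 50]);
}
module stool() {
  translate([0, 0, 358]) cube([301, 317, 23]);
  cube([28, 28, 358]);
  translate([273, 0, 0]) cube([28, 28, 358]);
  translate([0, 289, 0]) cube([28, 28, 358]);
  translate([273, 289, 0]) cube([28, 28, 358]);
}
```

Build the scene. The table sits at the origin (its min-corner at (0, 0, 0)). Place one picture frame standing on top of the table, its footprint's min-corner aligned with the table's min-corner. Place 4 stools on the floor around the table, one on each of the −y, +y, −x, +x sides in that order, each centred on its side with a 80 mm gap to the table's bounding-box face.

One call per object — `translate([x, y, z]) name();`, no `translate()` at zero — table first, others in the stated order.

table();
translate([0, 0, 715]) picture_frame();
translate([421, -397, 0]) stool();
translate([421, 1071, 0]) stool();
translate([-381, 337, 0]) stool();
translate([1223, 337, 0]) stool();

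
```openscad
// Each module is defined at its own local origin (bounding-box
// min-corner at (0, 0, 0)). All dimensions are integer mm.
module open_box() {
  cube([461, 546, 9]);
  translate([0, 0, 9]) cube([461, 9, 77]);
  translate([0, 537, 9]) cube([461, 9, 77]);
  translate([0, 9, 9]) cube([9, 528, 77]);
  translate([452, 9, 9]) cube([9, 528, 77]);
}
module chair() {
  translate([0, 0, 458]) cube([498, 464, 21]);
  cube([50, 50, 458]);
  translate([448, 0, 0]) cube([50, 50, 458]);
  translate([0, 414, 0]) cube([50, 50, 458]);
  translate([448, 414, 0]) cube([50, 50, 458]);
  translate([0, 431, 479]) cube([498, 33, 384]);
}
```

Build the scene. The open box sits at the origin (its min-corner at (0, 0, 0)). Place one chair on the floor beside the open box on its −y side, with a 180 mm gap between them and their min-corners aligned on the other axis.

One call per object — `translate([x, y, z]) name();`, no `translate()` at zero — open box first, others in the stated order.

open_box();
translate([0, -644, 0]) chair();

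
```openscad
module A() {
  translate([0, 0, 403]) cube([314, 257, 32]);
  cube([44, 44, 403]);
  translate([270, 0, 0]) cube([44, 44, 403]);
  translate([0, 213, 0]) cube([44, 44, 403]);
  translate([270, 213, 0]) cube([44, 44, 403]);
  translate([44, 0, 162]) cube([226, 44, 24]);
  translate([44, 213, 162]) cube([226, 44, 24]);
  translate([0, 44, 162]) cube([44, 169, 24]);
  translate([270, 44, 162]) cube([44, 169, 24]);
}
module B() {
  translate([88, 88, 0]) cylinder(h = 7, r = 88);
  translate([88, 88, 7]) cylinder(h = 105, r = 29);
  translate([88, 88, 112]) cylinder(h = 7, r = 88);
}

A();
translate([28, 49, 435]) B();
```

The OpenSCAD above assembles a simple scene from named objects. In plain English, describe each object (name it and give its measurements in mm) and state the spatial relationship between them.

A is a four-legged stool. The seat is a 314×257×32 mm slab whose top surface is at z = 435 mm; four square legs, each 44×44 mm in cross-section, run from the floor (z = 0) to the underside of the seat, each flush with a corner of the seat. Four stretchers, 44 mm wide and 24 mm tall, connect adjacent legs with their undersides at z = 162 mm, each running between the inner faces of the legs it joins and aligned with the legs' outer faces on the other axis.

B is a spool: two coaxial disc flanges of radius 88 mm and thickness 7 mm, joined by a core cylinder of radius 29 mm and height 105 mm. The lower flange rests on z = 0 and the three cylinders share a vertical axis.

The spool is on top of the stool.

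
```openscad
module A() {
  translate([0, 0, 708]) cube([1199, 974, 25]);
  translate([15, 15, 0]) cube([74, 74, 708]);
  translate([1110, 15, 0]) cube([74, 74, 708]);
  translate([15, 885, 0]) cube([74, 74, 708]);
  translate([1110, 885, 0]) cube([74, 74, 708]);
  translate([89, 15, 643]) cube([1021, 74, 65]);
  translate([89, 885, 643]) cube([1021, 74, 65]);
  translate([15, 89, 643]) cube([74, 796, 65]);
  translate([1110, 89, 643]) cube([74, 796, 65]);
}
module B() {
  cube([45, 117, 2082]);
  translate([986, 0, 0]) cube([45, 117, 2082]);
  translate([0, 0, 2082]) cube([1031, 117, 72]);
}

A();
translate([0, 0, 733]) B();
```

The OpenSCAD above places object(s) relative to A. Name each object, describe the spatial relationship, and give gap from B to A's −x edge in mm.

The door frame's min-x is at 0; the table's min-x is 0; gap = 0 mm.

A is a table. B is a door frame. The door frame is on top of the table. The gap from the door frame to the table's −x edge is 0 mm.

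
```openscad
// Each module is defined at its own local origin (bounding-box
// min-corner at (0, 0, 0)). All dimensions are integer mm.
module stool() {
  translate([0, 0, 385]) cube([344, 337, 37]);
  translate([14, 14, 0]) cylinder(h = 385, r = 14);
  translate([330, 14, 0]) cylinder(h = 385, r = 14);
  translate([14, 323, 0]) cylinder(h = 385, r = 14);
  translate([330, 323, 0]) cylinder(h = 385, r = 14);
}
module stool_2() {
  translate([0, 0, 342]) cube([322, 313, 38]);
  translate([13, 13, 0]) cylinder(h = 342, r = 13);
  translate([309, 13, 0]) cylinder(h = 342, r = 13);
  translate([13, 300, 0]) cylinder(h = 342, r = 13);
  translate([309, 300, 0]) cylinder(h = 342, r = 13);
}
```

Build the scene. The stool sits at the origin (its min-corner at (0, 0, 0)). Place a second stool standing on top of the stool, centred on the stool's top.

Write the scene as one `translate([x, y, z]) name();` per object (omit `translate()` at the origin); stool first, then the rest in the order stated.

stool();
translate([11, 12, 422]) stool_2();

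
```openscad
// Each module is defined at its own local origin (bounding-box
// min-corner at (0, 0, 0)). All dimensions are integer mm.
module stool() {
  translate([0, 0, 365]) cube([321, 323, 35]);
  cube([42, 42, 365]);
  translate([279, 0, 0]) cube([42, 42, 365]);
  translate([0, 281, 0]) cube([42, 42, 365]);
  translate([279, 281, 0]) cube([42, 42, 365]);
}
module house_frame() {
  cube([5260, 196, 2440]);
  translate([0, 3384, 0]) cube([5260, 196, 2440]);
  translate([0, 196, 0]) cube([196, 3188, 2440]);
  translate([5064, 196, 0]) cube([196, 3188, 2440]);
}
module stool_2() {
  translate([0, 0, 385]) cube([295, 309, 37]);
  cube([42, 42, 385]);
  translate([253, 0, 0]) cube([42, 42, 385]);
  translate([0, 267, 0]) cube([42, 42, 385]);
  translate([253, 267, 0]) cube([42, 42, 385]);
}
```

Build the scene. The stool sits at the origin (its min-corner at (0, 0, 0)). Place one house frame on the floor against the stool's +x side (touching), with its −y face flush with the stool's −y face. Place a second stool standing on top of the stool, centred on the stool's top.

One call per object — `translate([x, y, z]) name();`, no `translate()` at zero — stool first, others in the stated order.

stool();
translate([321, 0, 0]) house_frame();
translate([13, 7, 400]) stool_2();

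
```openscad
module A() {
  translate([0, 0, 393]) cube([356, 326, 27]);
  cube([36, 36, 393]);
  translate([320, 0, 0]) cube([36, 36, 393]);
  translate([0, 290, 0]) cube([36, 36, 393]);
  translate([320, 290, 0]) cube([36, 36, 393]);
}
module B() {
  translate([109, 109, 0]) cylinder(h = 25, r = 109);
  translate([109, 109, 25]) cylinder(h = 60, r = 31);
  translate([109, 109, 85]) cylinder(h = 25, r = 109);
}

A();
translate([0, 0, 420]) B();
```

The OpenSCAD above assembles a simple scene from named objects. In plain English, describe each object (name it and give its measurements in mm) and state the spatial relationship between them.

A is a simple wooden stool: a rectangular seat 356 mm (x) by 326 mm (y), 27 mm thick, top face at z = 420 mm, on four square legs, each 36×36 mm in cross-section. The legs rest on z = 0, each flush with a corner of the seat.

B is a spool: two coaxial disc flanges of radius 109 mm and thickness 25 mm, joined by a core cylinder of radius 31 mm and height 60 mm. The lower flange rests on z = 0 and the three cylinders share a vertical axis.

The spool is on top of the stool.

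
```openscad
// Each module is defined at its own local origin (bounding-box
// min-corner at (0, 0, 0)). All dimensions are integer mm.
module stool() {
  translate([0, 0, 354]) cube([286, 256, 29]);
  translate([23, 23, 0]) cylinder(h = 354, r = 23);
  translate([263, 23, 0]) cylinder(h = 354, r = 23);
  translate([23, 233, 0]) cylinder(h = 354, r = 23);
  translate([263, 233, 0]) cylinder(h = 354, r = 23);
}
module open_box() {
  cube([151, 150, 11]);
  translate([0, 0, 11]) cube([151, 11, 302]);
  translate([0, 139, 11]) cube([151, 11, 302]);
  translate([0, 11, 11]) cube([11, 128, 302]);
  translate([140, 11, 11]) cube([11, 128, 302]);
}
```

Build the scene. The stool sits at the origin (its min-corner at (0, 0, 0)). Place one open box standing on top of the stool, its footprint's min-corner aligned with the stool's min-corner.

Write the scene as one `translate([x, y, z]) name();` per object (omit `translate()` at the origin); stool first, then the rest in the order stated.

stool();
translate([0, 0, 383]) open_box();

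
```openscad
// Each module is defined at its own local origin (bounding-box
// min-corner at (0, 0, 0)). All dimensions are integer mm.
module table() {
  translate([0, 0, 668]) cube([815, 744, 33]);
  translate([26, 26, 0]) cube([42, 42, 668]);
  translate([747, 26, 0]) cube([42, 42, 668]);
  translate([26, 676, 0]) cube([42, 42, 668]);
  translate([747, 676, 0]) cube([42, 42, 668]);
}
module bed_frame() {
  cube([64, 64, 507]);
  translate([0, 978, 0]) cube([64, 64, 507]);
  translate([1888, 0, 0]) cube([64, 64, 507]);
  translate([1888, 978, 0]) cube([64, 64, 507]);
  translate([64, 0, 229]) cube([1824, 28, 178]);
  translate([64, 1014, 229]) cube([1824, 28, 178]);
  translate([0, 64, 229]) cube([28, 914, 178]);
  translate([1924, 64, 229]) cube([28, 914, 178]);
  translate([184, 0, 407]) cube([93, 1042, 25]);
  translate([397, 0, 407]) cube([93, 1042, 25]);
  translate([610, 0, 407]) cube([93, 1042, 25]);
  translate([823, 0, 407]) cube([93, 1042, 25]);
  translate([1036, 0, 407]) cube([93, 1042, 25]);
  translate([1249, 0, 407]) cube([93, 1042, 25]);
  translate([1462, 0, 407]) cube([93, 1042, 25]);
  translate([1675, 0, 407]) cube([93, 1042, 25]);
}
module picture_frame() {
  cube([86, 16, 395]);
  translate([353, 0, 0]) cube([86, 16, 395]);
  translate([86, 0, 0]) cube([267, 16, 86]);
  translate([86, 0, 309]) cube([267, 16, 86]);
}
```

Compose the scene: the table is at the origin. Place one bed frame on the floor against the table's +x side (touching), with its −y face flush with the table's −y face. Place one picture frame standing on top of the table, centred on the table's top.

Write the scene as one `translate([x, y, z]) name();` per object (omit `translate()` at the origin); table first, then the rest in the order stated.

table();
translate([815, 0, 0]) bed_frame();
translate([188, 364, 701]) picture_frame();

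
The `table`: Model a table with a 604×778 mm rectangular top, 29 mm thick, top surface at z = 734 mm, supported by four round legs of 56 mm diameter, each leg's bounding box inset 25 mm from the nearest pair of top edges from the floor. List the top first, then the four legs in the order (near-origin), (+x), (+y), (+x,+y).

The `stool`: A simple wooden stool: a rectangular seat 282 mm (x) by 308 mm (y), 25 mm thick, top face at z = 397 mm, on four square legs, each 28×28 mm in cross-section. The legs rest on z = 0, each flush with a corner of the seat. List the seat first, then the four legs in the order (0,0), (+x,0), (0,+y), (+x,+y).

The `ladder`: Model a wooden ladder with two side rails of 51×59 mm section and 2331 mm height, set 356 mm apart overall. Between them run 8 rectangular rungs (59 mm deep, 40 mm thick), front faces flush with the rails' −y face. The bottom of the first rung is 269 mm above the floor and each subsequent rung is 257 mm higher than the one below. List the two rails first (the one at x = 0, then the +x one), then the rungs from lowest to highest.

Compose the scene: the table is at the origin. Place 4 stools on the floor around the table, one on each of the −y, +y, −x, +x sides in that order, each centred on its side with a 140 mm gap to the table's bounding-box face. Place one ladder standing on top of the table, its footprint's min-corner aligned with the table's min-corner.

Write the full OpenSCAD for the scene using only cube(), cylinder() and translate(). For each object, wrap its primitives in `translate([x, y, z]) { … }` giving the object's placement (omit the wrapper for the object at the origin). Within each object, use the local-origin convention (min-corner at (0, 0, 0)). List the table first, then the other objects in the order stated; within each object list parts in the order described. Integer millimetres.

translate([0, 0, 705]) cube([604, 778, 29]);
translate([53, 53, 0]) cylinder(h = 705, r = 28);
translate([551, 53, 0]) cylinder(h = 705, r = 28);
translate([53, 725, 0]) cylinder(h = 705, r = 28);
translate([551, 725, 0]) cylinder(h = 705, r = 28);
translate([161, -448, 0]) {
  translate([0, 0, 372]) cube([282, 308, 25]);
  cube([28, 28, 372]);
  translate([254, 0, 0]) cube([28, 28, 372]);
  translate([0, 280, 0]) cube([28, 28, 372]);
  translate([254, 280, 0]) cube([28, 28, 372]);
}
translate([161, 918, 0]) {
  translate([0, 0, 372]) cube([282, 308, 25]);
  cube([28, 28, 372]);
  translate([254, 0, 0]) cube([28, 28, 372]);
  translate([0, 280, 0]) cube([28, 28, 372]);
  translate([254, 280, 0]) cube([28, 28, 372]);
}
translate([-422, 235, 0]) {
  translate([0, 0, 372]) cube([282, 308, 25]);
  cube([28, 28, 372]);
  translate([254, 0, 0]) cube([28, 28, 372]);
  translate([0, 280, 0]) cube([28, 28, 372]);
  translate([254, 280, 0]) cube([28, 28, 372]);
}
translate([744, 235, 0]) {
  translate([0, 0, 372]) cube([282, 308, 25]);
  cube([28, 28, 372]);
  translate([254, 0, 0]) cube([28, 28, 372]);
  translate([0, 280, 0]) cube([28, 28, 372]);
  translate([254, 280, 0]) cube([28, 28, 372]);
}
translate([0, 0, 734]) {
  cube([51, 59, 2331]);
  translate([305, 0, 0]) cube([51, 59, 2331]);
  translate([51, 0, 269]) cube([254, 59, 40]);
  translate([51, 0, 526]) cube([254, 59, 40]);
  translate([51, 0, 783]) cube([254, 59, 40]);
  translate([51, 0, 1040]) cube([254, 59, 40]);
  translate([51, 0, 1297]) cube([254, 59, 40]);
  translate([51, 0, 1554]) cube([254, 59, 40]);
  translate([51, 0, 1811]) cube([254, 59, 40]);
  translate([51, 0, 2068]) cube([254, 59, 40]);
}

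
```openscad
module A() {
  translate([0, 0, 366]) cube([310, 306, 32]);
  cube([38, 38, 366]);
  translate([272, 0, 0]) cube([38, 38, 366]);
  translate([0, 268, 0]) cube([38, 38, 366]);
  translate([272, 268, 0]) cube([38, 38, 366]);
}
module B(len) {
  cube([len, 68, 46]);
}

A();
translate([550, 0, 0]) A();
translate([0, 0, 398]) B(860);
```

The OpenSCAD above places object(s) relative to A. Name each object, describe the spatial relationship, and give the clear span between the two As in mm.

A is a stool. B is a beam. A beam spans the tops of two stools. The clear span between the two stools is 240 mm.

Second stool starts at x = 550; first ends at x = 310; clear span = 550 − 310 = 240 mm.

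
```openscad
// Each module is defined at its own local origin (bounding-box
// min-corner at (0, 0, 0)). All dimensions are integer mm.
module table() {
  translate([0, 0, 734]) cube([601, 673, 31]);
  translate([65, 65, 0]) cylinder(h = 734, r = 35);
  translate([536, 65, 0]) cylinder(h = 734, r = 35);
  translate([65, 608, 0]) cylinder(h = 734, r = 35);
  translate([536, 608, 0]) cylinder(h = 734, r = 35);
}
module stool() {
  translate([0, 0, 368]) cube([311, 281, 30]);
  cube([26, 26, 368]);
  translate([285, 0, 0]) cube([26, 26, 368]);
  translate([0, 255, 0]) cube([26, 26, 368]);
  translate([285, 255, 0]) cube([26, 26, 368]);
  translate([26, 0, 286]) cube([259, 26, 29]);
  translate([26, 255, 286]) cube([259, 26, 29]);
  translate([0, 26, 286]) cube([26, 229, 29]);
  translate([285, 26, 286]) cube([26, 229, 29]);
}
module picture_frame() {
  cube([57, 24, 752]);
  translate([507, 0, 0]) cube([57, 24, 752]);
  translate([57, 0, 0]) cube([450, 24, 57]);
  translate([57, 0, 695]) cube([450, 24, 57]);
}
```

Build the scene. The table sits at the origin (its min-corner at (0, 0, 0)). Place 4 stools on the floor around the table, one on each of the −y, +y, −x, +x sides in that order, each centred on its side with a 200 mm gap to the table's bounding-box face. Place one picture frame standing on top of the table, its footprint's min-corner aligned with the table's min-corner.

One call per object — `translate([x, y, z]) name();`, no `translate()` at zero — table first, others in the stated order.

table();
translate([145, -481, 0]) stool();
translate([145, 873, 0]) stool();
translate([-511, 196, 0]) stool();
translate([801, 196, 0]) stool();
translate([0, 0, 765]) picture_frame();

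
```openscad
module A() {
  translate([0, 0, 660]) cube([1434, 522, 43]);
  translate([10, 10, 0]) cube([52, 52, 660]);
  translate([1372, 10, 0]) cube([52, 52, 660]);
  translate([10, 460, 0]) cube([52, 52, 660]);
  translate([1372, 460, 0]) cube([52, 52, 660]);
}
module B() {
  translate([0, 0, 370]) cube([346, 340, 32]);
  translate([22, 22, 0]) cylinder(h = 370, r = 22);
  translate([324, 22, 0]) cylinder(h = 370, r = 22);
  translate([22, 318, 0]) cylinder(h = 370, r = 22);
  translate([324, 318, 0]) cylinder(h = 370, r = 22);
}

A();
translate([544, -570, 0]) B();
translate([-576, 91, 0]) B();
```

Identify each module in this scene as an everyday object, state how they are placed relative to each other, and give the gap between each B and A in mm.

Each stool's nearest face is 230 mm from the table's bounding box.

A is a table. B is a stool. Two stools sit around the table at the −y, −x sides. The gap between each stool and the table is 230 mm.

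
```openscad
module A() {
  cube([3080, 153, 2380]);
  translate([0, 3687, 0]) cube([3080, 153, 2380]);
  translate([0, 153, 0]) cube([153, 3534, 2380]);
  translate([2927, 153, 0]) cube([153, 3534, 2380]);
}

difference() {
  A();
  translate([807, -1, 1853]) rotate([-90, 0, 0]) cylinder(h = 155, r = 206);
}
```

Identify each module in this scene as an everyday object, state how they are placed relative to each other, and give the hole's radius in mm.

The subtracted cylinder has r = 206 mm.

A is a house frame. The house frame has a circular hole through its front wall. The hole's radius is 206 mm.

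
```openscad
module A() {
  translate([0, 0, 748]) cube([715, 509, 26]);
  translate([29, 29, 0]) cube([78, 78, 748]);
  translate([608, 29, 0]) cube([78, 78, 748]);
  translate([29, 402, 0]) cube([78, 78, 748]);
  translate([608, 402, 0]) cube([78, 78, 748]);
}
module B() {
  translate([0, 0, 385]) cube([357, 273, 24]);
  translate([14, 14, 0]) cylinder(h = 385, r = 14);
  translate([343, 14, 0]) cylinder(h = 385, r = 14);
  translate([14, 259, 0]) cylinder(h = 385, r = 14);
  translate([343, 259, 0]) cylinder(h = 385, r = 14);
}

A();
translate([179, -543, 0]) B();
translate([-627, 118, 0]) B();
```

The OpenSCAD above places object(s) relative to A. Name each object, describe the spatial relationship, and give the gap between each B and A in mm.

A is a table. B is a stool. Two stools sit around the table at the −y, −x sides. The gap between each stool and the table is 270 mm.

Each stool's nearest face is 270 mm from the table's bounding box.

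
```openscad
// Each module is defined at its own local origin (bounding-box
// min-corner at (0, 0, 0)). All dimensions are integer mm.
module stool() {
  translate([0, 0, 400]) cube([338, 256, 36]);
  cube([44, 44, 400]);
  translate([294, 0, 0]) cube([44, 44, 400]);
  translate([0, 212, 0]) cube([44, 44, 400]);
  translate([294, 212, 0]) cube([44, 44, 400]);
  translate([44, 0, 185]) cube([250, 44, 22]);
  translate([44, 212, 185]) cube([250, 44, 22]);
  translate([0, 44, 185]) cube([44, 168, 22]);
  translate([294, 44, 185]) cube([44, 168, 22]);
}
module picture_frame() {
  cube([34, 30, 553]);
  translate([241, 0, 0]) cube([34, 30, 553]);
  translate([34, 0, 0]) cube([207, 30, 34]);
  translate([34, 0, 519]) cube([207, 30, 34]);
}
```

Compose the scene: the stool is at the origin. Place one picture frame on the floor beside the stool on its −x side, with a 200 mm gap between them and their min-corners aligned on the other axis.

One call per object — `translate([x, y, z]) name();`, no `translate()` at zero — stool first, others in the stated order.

stool();
translate([-475, 0, 0]) picture_frame();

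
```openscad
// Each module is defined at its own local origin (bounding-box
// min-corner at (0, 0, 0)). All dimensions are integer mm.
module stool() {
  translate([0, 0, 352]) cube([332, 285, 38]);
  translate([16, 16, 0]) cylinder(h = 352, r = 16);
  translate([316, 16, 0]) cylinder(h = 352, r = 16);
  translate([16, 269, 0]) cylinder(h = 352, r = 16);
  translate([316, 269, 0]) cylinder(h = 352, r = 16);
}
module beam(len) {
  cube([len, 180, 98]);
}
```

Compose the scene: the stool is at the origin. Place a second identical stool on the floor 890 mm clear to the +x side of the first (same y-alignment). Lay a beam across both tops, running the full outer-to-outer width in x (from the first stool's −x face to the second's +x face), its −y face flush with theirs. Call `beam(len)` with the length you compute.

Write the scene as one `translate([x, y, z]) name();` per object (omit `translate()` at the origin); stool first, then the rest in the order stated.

stool();
translate([1222, 0, 0]) stool();
translate([0, 0, 390]) beam(1554);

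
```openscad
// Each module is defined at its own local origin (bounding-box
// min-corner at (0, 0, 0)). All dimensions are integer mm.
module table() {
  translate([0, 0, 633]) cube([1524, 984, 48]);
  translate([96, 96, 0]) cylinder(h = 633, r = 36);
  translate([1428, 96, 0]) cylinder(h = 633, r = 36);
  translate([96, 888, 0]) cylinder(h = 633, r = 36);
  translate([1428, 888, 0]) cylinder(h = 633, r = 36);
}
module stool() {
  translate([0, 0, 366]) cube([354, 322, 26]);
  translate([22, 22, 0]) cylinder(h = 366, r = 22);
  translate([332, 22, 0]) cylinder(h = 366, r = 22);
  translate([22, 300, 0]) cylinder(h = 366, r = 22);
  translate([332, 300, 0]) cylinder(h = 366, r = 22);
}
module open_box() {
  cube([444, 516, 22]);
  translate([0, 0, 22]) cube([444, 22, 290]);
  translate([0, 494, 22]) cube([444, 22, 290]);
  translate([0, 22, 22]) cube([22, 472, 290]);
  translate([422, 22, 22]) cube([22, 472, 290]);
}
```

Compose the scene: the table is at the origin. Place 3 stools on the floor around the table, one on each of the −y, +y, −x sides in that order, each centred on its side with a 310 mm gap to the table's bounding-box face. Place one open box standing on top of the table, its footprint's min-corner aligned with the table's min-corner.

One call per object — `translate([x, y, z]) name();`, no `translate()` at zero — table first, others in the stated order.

table();
translate([585, -632, 0]) stool();
translate([585, 1294, 0]) stool();
translate([-664, 331, 0]) stool();
translate([0, 0, 681]) open_box();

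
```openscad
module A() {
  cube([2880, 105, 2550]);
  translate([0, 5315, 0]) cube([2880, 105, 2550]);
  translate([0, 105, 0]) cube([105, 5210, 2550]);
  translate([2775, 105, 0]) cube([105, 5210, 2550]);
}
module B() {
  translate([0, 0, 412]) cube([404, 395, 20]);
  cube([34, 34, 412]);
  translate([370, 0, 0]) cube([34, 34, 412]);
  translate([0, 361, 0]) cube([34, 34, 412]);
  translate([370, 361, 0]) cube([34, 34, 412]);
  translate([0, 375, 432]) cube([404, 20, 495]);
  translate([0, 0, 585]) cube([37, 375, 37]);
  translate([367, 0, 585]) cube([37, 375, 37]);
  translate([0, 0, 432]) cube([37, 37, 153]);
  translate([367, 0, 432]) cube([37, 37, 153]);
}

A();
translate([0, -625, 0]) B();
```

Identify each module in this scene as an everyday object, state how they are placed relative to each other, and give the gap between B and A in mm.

The chair's nearest face is 230 mm from the house frame's −y face.

A is a house frame. B is a chair. The chair is on the floor beside the house frame on its −y side. The gap between the chair and the house frame is 230 mm.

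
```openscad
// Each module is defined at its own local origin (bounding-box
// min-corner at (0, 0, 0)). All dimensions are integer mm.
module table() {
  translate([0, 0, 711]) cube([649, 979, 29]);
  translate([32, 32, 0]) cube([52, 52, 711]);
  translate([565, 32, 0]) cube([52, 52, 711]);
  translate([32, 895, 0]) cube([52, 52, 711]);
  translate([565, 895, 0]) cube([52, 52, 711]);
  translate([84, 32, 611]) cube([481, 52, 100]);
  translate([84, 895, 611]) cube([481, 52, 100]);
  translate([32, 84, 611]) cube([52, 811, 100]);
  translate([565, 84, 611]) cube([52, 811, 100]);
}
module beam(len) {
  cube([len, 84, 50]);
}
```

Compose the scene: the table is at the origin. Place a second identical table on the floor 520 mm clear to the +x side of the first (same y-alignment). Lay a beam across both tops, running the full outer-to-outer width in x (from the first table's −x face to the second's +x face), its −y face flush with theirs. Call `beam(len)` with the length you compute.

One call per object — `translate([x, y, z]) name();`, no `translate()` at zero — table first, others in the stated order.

table();
translate([1169, 0, 0]) table();
translate([0, 0, 740]) beam(1818);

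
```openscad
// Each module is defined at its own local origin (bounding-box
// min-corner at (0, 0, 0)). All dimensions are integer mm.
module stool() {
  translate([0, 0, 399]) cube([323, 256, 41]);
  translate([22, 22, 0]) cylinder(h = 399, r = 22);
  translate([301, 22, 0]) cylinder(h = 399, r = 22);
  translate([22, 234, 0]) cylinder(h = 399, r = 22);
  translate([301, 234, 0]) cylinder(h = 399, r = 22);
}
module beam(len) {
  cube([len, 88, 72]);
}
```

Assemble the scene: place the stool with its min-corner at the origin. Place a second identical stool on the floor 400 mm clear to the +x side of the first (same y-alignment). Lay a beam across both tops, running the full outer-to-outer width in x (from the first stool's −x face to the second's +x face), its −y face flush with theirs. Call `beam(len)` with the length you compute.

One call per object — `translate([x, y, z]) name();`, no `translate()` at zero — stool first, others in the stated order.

stool();
translate([723, 0, 0]) stool();
translate([0, 0, 440]) beam(1046);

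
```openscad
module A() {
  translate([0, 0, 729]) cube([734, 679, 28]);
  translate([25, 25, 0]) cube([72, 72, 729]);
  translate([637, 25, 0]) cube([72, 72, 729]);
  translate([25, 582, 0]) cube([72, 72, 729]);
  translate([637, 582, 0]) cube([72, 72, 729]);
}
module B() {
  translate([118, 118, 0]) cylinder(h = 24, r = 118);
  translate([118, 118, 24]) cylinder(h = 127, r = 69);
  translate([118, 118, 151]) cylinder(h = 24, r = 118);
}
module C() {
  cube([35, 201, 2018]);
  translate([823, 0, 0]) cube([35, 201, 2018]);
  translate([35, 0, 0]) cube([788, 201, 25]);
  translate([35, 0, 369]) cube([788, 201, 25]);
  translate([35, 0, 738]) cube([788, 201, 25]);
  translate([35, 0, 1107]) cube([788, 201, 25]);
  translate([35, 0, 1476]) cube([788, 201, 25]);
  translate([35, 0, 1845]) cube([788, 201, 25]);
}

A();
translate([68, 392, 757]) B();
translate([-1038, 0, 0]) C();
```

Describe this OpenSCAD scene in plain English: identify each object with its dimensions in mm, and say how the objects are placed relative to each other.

A is a table with a 734×679 mm rectangular top, 28 mm thick, top surface at z = 757 mm, supported by four 72×72 mm square legs, each inset 25 mm from the nearest pair of top edges, running from the floor.

B is a spool: two coaxial disc flanges of radius 118 mm and thickness 24 mm, joined by a core cylinder of radius 69 mm and height 127 mm. The lower flange rests on z = 0 and the three cylinders share a vertical axis.

C is an open bookshelf. Two side panels, each 35 mm thick, 201 mm deep and 2018 mm tall, stand 858 mm apart (outside-to-outside). Between them sit 6 shelves, each 25 mm thick and 201 mm deep, spanning the full gap between the sides. The bottom shelf rests on the floor (its underside at z = 0) and the clear gap between one shelf's top and the next shelf's underside is 344 mm.

The spool is on top of the table. The bookshelf is on the floor beside the table on its −x side.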